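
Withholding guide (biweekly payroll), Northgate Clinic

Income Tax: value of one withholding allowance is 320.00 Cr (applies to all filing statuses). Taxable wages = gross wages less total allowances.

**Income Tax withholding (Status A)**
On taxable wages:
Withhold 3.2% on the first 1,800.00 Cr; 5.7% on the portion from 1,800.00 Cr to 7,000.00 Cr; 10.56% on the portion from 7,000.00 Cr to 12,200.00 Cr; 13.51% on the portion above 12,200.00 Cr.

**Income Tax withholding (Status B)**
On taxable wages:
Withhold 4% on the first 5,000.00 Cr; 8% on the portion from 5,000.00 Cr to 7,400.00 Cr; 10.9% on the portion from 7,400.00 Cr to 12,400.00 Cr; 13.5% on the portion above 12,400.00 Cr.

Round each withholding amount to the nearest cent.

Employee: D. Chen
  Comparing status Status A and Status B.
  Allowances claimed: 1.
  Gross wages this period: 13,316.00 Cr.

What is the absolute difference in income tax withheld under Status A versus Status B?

Income Tax (Status A): taxable = 13,316.00 Cr − 1×320.00 Cr = 12,996.00 Cr
  903.12 Cr + 13.51% × (12,996.00 Cr − 12,200.00 Cr) = 903.12 Cr + 13.51% × 796.00 Cr = 1,010.66 Cr
Income Tax (Status B): taxable = 13,316.00 Cr − 1×320.00 Cr = 12,996.00 Cr
  937.00 Cr + 13.5% × (12,996.00 Cr − 12,400.00 Cr) = 937.00 Cr + 13.5% × 596.00 Cr = 1,017.46 Cr
Difference: |1,010.66 Cr − 1,017.46 Cr| = 6.80 Cr (higher under Status B)

6.80 Cr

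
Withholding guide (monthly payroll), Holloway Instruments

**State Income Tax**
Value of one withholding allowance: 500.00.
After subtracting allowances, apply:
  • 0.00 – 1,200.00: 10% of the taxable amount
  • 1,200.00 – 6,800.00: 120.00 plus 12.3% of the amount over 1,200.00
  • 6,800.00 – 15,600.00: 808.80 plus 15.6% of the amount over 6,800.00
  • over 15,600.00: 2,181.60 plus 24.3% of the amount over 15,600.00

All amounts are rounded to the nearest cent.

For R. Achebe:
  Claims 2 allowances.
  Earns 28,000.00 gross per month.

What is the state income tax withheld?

4,951.80

State Income Tax: taxable = 28,000.00 − 2×500.00 = 27,000.00
  2,181.60 + 24.3% × (27,000.00 − 15,600.00) = 2,181.60 + 24.3% × 11,400.00 = 4,951.80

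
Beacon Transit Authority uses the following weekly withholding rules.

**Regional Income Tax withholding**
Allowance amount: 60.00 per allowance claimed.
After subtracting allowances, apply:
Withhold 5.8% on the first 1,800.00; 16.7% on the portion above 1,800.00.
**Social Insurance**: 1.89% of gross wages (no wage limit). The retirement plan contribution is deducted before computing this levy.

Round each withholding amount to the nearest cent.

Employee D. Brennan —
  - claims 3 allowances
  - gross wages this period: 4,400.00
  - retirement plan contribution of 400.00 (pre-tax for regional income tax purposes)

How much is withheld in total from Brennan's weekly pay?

517.34

Regional Income Tax: taxable = 4,400.00 − 400.00 − 3×60.00 = 3,820.00
  104.40 + 16.7% × (3,820.00 − 1,800.00) = 104.40 + 16.7% × 2,020.00 = 441.74
Social Insurance: 1.89% × 4,000.00 = 75.60
Total: 441.74 + 75.60 = 517.34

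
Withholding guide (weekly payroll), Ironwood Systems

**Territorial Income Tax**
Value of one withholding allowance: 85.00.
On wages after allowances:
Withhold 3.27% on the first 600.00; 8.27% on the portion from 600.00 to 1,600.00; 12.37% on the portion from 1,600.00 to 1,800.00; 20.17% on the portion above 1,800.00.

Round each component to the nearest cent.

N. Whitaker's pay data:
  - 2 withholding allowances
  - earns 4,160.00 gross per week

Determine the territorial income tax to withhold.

Territorial Income Tax: taxable = 4,160.00 − 2×85.00 = 3,990.00
  127.06 + 20.17% × (3,990.00 − 1,800.00) = 127.06 + 20.17% × 2,190.00 = 568.78

568.78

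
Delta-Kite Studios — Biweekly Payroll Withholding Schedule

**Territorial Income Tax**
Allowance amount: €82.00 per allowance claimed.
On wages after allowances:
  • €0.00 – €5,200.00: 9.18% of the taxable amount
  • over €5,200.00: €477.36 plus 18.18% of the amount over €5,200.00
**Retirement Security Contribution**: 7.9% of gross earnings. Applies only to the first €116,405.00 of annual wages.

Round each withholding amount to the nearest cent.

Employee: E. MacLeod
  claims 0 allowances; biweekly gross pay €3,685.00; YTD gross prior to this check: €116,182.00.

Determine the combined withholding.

Territorial Income Tax: taxable = €3,685.00
  9.18% × €3,685.00 = €338.28
Retirement Security Contribution: cap €116,405.00 − YTD €116,182.00 = €223.00 subject; 7.9% × €223.00 = €17.62
Total: €338.28 + €17.62 = €355.90

€355.90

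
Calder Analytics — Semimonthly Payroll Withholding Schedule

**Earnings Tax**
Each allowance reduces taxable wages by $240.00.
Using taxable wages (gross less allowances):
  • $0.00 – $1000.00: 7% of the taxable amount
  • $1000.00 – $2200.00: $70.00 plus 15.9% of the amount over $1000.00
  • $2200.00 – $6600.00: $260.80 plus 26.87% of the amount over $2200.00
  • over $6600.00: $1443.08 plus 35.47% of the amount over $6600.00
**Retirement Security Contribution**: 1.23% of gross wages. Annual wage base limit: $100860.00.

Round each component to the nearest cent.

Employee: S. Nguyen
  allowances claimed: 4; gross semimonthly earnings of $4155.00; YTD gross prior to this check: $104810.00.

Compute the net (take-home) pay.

Earnings Tax: taxable = $4155.00 − 4×$240.00 = $3195.00
  $260.80 + 26.87% × ($3195.00 − $2200.00) = $260.80 + 26.87% × $995.00 = $528.16
Retirement Security Contribution: YTD $104810.00 ≥ cap $100860.00 → $0.00
Total withheld: $528.16 + $0.00 = $528.16
Net pay: $4155.00 − $528.16 = $3626.84

$3626.84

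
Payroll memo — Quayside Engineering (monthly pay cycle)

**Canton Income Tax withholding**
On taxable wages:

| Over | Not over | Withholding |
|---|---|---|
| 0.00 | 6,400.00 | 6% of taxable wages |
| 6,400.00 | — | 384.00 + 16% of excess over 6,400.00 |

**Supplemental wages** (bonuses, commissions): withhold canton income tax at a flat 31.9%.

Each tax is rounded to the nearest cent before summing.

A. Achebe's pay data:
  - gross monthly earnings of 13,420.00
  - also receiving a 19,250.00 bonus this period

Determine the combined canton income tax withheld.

Canton Income Tax: taxable = 13,420.00
  384.00 + 16% × (13,420.00 − 6,400.00) = 384.00 + 16% × 7,020.00 = 1,507.20
Supplemental (31.9% flat on bonus): 31.9% × 19,250.00 = 6,140.75
Total canton income tax: 1,507.20 + 6,140.75 = 7,647.95

7,647.95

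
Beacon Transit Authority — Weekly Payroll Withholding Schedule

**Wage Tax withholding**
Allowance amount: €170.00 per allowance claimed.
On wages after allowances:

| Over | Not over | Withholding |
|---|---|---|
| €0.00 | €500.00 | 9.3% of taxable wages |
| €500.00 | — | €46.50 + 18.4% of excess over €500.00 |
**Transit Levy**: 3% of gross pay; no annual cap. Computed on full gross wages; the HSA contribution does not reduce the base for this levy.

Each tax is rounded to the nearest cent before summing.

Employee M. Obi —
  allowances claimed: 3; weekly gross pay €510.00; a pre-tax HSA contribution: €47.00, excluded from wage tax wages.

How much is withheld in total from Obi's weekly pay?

€15.30

Wage Tax: taxable = €510.00 − €47.00 − 3×€170.00 = €-47.00
  Taxable ≤ 0 → €0.00
Transit Levy: 3% × €510.00 = €15.30
Total: €0.00 + €15.30 = €15.30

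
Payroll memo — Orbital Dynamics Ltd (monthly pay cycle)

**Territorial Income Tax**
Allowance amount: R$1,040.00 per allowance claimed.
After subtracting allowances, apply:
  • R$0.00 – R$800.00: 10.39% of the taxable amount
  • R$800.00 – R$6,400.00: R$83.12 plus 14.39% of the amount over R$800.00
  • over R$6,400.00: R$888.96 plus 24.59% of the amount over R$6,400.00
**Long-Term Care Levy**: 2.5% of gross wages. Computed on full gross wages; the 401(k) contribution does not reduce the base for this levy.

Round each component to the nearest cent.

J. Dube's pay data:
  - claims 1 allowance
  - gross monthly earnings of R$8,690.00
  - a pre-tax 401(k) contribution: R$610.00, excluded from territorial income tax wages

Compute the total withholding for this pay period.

Territorial Income Tax: taxable = R$8,690.00 − R$610.00 − 1×R$1,040.00 = R$7,040.00
  R$888.96 + 24.59% × (R$7,040.00 − R$6,400.00) = R$888.96 + 24.59% × R$640.00 = R$1,046.34
Long-Term Care Levy: 2.5% × R$8,690.00 = R$217.25
Total: R$1,046.34 + R$217.25 = R$1,263.59

R$1,263.59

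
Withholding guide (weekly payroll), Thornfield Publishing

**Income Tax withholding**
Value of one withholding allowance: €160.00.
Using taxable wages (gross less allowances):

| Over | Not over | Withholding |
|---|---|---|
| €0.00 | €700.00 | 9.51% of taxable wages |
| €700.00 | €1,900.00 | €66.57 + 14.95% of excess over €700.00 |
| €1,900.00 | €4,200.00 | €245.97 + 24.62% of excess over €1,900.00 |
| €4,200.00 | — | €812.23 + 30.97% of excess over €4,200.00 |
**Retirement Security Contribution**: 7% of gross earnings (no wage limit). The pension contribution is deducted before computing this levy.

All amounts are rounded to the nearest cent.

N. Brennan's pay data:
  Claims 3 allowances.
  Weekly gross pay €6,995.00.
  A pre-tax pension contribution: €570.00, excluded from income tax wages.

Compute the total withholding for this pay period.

Income Tax: taxable = €6,995.00 − €570.00 − 3×€160.00 = €5,945.00
  €812.23 + 30.97% × (€5,945.00 − €4,200.00) = €812.23 + 30.97% × €1,745.00 = €1,352.66
Retirement Security Contribution: 7% × €6,425.00 = €449.75
Total: €1,352.66 + €449.75 = €1,802.41

€1,802.41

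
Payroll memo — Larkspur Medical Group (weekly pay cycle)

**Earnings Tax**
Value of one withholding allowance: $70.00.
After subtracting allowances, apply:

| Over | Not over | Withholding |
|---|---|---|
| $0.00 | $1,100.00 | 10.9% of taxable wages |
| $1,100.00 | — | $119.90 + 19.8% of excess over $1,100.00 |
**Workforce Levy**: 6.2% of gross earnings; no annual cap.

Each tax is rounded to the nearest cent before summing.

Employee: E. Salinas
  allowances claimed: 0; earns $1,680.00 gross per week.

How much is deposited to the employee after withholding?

$1,341.10

Earnings Tax: taxable = $1,680.00
  $119.90 + 19.8% × ($1,680.00 − $1,100.00) = $119.90 + 19.8% × $580.00 = $234.74
Workforce Levy: 6.2% × $1,680.00 = $104.16
Total withheld: $234.74 + $104.16 = $338.90
Net pay: $1,680.00 − $338.90 = $1,341.10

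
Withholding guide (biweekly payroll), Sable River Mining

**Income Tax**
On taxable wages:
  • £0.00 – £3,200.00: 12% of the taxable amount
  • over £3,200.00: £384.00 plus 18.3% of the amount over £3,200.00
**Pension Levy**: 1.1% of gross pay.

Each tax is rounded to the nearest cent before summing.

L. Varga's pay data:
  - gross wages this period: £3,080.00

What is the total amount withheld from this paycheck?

£403.48

Income Tax: taxable = £3,080.00
  12% × £3,080.00 = £369.60
Pension Levy: 1.1% × £3,080.00 = £33.88
Total: £369.60 + £33.88 = £403.48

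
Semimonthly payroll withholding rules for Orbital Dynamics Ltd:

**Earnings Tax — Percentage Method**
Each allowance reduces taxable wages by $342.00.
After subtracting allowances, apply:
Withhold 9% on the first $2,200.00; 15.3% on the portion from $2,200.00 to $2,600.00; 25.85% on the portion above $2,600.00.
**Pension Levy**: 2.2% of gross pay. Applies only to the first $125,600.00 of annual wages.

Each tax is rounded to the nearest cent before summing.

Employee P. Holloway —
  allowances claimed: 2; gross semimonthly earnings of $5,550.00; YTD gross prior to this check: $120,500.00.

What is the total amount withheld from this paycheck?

$957.16

Earnings Tax: taxable = $5,550.00 − 2×$342.00 = $4,866.00
  $259.20 + 25.85% × ($4,866.00 − $2,600.00) = $259.20 + 25.85% × $2,266.00 = $844.96
Pension Levy: cap $125,600.00 − YTD $120,500.00 = $5,100.00 subject; 2.2% × $5,100.00 = $112.20
Total: $844.96 + $112.20 = $957.16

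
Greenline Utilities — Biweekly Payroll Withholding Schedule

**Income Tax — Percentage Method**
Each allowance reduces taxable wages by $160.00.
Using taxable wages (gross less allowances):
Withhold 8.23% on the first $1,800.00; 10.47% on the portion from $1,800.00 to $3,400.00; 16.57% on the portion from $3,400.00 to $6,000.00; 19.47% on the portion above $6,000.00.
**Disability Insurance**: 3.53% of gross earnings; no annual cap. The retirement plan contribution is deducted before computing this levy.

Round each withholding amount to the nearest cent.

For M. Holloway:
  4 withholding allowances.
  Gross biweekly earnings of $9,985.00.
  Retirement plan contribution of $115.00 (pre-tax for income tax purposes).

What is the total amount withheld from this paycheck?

Income Tax: taxable = $9,985.00 − $115.00 − 4×$160.00 = $9,230.00
  $746.48 + 19.47% × ($9,230.00 − $6,000.00) = $746.48 + 19.47% × $3,230.00 = $1,375.36
Disability Insurance: 3.53% × $9,870.00 = $348.41
Total: $1,375.36 + $348.41 = $1,723.77

$1,723.77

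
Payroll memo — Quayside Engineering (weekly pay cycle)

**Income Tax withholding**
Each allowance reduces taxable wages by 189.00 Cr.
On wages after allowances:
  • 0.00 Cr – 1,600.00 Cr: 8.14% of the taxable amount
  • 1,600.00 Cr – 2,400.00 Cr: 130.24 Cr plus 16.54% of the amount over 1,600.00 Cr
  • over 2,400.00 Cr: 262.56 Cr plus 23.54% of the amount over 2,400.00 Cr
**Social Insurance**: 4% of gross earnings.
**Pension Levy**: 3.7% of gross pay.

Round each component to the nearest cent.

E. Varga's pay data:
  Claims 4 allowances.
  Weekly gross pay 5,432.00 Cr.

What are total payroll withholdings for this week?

1,216.59 Cr

Income Tax: taxable = 5,432.00 Cr − 4×189.00 Cr = 4,676.00 Cr
  262.56 Cr + 23.54% × (4,676.00 Cr − 2,400.00 Cr) = 262.56 Cr + 23.54% × 2,276.00 Cr = 798.33 Cr
Social Insurance: 4% × 5,432.00 Cr = 217.28 Cr
Pension Levy: 3.7% × 5,432.00 Cr = 200.98 Cr
Total: 798.33 Cr + 217.28 Cr + 200.98 Cr = 1,216.59 Cr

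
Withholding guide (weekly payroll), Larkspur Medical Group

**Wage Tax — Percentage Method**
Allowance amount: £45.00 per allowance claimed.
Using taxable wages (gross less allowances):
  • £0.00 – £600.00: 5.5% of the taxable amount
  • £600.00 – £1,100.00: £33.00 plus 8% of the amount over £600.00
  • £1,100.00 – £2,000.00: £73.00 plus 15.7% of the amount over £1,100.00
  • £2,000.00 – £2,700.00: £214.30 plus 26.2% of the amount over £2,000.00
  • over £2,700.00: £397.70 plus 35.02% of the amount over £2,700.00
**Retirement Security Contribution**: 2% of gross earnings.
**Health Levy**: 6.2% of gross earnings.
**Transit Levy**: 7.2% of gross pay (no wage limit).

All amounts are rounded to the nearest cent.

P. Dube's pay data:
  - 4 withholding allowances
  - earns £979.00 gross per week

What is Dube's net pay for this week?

Wage Tax: taxable = £979.00 − 4×£45.00 = £799.00
  £33.00 + 8% × (£799.00 − £600.00) = £33.00 + 8% × £199.00 = £48.92
Retirement Security Contribution: 2% × £979.00 = £19.58
Health Levy: 6.2% × £979.00 = £60.70
Transit Levy: 7.2% × £979.00 = £70.49
Total withheld: £48.92 + £19.58 + £60.70 + £70.49 = £199.69
Net pay: £979.00 − £199.69 = £779.31

£779.31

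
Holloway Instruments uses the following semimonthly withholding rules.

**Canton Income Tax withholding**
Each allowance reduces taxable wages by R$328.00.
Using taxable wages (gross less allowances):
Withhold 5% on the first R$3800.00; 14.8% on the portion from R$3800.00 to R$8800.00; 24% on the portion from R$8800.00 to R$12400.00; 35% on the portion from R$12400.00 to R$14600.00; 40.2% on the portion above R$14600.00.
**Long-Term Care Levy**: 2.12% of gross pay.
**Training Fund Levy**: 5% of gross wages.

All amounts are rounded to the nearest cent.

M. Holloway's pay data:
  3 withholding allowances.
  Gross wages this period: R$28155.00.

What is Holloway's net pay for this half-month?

R$18532.82

Canton Income Tax: taxable = R$28155.00 − 3×R$328.00 = R$27171.00
  R$2564.00 + 40.2% × (R$27171.00 − R$14600.00) = R$2564.00 + 40.2% × R$12571.00 = R$7617.54
Long-Term Care Levy: 2.12% × R$28155.00 = R$596.89
Training Fund Levy: 5% × R$28155.00 = R$1407.75
Total withheld: R$7617.54 + R$596.89 + R$1407.75 = R$9622.18
Net pay: R$28155.00 − R$9622.18 = R$18532.82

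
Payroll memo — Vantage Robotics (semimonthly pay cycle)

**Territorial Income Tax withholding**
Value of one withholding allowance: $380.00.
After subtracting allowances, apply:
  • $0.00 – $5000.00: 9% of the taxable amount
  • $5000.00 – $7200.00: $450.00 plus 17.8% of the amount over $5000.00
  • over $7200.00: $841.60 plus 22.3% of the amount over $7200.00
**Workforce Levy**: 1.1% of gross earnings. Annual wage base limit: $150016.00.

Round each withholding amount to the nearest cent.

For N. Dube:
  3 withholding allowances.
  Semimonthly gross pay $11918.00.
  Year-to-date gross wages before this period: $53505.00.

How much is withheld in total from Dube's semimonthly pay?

Territorial Income Tax: taxable = $11918.00 − 3×$380.00 = $10778.00
  $841.60 + 22.3% × ($10778.00 − $7200.00) = $841.60 + 22.3% × $3578.00 = $1639.49
Workforce Levy: 1.1% × $11918.00 = $131.10
Total: $1639.49 + $131.10 = $1770.59

$1770.59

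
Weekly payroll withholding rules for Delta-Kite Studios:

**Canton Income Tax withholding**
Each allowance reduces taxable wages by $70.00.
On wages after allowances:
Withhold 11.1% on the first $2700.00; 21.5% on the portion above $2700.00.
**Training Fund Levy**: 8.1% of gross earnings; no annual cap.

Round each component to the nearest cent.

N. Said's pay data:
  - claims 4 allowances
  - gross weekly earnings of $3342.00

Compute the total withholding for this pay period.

Canton Income Tax: taxable = $3342.00 − 4×$70.00 = $3062.00
  $299.70 + 21.5% × ($3062.00 − $2700.00) = $299.70 + 21.5% × $362.00 = $377.53
Training Fund Levy: 8.1% × $3342.00 = $270.70
Total: $377.53 + $270.70 = $648.23

$648.23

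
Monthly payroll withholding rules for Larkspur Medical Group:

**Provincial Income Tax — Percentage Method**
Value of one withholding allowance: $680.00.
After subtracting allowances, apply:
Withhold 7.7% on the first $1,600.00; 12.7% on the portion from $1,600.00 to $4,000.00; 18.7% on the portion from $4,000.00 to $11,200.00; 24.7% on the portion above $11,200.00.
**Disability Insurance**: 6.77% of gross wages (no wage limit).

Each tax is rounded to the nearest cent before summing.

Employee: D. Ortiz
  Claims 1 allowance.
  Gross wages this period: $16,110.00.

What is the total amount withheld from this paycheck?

Provincial Income Tax: taxable = $16,110.00 − 1×$680.00 = $15,430.00
  $1,774.40 + 24.7% × ($15,430.00 − $11,200.00) = $1,774.40 + 24.7% × $4,230.00 = $2,819.21
Disability Insurance: 6.77% × $16,110.00 = $1,090.65
Total: $2,819.21 + $1,090.65 = $3,909.86

$3,909.86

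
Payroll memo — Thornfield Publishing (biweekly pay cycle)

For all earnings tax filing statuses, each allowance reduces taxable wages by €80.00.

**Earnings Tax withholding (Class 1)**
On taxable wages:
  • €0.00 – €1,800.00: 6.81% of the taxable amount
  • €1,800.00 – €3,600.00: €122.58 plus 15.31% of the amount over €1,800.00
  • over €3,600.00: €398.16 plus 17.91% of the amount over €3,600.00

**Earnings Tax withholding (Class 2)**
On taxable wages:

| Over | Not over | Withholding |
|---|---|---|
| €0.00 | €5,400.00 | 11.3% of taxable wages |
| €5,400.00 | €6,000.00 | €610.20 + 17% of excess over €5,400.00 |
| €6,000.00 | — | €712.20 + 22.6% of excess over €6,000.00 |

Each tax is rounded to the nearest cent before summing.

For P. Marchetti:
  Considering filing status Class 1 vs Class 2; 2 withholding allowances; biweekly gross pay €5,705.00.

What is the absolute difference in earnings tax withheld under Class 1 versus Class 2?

€111.66

Earnings Tax (Class 1): taxable = €5,705.00 − 2×€80.00 = €5,545.00
  €398.16 + 17.91% × (€5,545.00 − €3,600.00) = €398.16 + 17.91% × €1,945.00 = €746.51
Earnings Tax (Class 2): taxable = €5,705.00 − 2×€80.00 = €5,545.00
  €610.20 + 17% × (€5,545.00 − €5,400.00) = €610.20 + 17% × €145.00 = €634.85
Difference: |€746.51 − €634.85| = €111.66 (higher under Class 1)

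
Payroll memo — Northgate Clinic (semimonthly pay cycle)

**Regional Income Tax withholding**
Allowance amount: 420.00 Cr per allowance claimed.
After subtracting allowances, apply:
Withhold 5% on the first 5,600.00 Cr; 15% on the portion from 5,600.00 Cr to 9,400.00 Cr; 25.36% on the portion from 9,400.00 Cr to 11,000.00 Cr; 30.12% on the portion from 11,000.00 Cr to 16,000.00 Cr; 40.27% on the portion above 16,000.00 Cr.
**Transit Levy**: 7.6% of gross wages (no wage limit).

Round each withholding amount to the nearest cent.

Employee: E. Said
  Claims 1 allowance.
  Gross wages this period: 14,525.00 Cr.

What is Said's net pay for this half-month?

Regional Income Tax: taxable = 14,525.00 Cr − 1×420.00 Cr = 14,105.00 Cr
  1,255.76 Cr + 30.12% × (14,105.00 Cr − 11,000.00 Cr) = 1,255.76 Cr + 30.12% × 3,105.00 Cr = 2,190.99 Cr
Transit Levy: 7.6% × 14,525.00 Cr = 1,103.90 Cr
Total withheld: 2,190.99 Cr + 1,103.90 Cr = 3,294.89 Cr
Net pay: 14,525.00 Cr − 3,294.89 Cr = 11,230.11 Cr

11,230.11 Cr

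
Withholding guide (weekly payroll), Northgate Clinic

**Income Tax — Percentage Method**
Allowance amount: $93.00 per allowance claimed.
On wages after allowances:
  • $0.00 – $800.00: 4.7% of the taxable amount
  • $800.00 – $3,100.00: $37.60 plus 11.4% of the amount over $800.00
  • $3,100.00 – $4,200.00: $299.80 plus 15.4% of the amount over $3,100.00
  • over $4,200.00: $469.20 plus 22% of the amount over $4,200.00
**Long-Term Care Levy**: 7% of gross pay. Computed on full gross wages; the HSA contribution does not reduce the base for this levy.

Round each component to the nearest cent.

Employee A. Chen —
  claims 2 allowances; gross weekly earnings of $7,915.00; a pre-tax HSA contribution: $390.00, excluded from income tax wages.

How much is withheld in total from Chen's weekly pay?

$1,713.83

Income Tax: taxable = $7,915.00 − $390.00 − 2×$93.00 = $7,339.00
  $469.20 + 22% × ($7,339.00 − $4,200.00) = $469.20 + 22% × $3,139.00 = $1,159.78
Long-Term Care Levy: 7% × $7,915.00 = $554.05
Total: $1,159.78 + $554.05 = $1,713.83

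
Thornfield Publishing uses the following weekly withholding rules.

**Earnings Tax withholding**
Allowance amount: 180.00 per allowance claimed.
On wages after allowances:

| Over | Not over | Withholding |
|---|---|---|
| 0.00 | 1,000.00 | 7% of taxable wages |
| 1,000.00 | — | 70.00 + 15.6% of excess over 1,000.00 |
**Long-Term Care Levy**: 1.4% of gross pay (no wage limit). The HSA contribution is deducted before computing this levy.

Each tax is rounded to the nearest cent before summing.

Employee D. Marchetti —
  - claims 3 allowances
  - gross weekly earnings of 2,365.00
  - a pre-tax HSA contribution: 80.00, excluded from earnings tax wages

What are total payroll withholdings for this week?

Earnings Tax: taxable = 2,365.00 − 80.00 − 3×180.00 = 1,745.00
  70.00 + 15.6% × (1,745.00 − 1,000.00) = 70.00 + 15.6% × 745.00 = 186.22
Long-Term Care Levy: 1.4% × 2,285.00 = 31.99
Total: 186.22 + 31.99 = 218.21

218.21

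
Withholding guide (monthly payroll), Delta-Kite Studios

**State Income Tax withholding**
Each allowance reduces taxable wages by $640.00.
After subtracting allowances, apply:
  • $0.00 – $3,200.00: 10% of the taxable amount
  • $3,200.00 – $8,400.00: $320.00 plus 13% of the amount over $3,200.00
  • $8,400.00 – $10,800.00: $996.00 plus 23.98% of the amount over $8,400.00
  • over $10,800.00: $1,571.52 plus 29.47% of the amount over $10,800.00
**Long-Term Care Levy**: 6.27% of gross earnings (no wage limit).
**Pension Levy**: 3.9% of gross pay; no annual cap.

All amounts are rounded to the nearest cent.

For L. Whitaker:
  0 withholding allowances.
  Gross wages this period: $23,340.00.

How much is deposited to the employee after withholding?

State Income Tax: taxable = $23,340.00
  $1,571.52 + 29.47% × ($23,340.00 − $10,800.00) = $1,571.52 + 29.47% × $12,540.00 = $5,267.06
Long-Term Care Levy: 6.27% × $23,340.00 = $1,463.42
Pension Levy: 3.9% × $23,340.00 = $910.26
Total withheld: $5,267.06 + $1,463.42 + $910.26 = $7,640.74
Net pay: $23,340.00 − $7,640.74 = $15,699.26

$15,699.26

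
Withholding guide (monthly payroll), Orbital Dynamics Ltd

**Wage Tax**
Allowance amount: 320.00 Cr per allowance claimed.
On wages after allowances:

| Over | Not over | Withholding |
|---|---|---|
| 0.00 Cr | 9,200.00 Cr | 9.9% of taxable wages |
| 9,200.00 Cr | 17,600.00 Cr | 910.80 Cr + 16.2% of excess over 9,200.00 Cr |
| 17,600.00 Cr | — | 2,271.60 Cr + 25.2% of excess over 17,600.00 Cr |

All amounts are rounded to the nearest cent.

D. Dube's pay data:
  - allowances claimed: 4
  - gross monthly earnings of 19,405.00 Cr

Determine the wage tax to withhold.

2,403.90 Cr

Wage Tax: taxable = 19,405.00 Cr − 4×320.00 Cr = 18,125.00 Cr
  2,271.60 Cr + 25.2% × (18,125.00 Cr − 17,600.00 Cr) = 2,271.60 Cr + 25.2% × 525.00 Cr = 2,403.90 Cr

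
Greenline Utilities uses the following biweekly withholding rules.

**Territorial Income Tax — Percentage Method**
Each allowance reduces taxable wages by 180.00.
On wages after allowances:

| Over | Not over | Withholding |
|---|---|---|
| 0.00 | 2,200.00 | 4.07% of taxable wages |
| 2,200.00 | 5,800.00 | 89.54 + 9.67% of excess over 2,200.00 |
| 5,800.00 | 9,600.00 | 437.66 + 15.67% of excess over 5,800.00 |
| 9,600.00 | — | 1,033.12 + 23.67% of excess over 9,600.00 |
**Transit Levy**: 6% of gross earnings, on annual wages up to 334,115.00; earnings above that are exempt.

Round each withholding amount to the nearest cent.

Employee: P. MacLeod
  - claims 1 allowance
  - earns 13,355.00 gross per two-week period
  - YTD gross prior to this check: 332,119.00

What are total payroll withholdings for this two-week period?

1,999.08

Territorial Income Tax: taxable = 13,355.00 − 1×180.00 = 13,175.00
  1,033.12 + 23.67% × (13,175.00 − 9,600.00) = 1,033.12 + 23.67% × 3,575.00 = 1,879.32
Transit Levy: cap 334,115.00 − YTD 332,119.00 = 1,996.00 subject; 6% × 1,996.00 = 119.76
Total: 1,879.32 + 119.76 = 1,999.08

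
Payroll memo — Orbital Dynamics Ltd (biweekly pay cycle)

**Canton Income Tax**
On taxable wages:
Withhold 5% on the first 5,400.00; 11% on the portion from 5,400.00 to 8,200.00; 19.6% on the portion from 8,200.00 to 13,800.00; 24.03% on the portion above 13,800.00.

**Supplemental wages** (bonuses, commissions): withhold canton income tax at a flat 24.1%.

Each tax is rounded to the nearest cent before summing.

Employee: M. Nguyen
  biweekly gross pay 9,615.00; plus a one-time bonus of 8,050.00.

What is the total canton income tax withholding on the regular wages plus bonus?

2,795.39

Canton Income Tax: taxable = 9,615.00
  578.00 + 19.6% × (9,615.00 − 8,200.00) = 578.00 + 19.6% × 1,415.00 = 855.34
Supplemental (24.1% flat on bonus): 24.1% × 8,050.00 = 1,940.05
Total canton income tax: 855.34 + 1,940.05 = 2,795.39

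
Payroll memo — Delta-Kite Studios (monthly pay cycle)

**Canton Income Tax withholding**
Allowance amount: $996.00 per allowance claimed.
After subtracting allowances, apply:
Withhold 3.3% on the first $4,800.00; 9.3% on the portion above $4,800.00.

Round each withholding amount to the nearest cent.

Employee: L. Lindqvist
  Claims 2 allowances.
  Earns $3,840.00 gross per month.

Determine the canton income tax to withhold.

Canton Income Tax: taxable = $3,840.00 − 2×$996.00 = $1,848.00
  3.3% × $1,848.00 = $60.98

$60.98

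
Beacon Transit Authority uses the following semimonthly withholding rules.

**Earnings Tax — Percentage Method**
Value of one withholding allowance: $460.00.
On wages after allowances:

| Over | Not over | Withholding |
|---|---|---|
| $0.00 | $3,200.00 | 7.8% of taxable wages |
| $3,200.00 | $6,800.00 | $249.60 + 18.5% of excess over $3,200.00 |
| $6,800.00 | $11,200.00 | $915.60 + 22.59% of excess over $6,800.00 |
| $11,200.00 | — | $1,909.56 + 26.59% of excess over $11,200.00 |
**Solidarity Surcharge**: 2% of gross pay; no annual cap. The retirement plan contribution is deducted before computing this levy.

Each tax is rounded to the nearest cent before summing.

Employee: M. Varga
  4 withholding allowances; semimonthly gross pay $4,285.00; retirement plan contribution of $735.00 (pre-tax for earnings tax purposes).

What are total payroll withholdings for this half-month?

$204.38

Earnings Tax: taxable = $4,285.00 − $735.00 − 4×$460.00 = $1,710.00
  7.8% × $1,710.00 = $133.38
Solidarity Surcharge: 2% × $3,550.00 = $71.00
Total: $133.38 + $71.00 = $204.38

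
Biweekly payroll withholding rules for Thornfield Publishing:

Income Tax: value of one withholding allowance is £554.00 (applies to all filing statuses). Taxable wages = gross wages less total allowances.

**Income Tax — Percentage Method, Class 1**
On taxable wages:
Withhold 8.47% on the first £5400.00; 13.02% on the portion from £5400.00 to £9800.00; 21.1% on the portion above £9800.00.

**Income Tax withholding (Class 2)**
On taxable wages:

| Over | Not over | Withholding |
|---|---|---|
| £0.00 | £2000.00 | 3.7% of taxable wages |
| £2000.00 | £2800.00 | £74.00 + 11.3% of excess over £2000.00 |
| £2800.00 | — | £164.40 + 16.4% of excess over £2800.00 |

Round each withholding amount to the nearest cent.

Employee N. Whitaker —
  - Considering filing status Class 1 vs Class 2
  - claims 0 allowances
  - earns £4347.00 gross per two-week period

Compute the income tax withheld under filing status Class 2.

£418.11

Income Tax (Class 2): taxable = £4347.00
  £164.40 + 16.4% × (£4347.00 − £2800.00) = £164.40 + 16.4% × £1547.00 = £418.11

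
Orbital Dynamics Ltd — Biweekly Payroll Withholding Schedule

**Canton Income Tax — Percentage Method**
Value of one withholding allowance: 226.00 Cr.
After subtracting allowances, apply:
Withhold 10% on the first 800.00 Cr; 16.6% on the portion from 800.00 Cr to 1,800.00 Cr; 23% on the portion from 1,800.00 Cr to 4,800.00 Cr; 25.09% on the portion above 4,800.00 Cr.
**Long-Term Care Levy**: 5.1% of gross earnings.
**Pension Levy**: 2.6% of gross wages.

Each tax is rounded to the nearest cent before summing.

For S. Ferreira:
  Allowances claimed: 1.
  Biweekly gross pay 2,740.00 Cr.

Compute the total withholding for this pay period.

Canton Income Tax: taxable = 2,740.00 Cr − 1×226.00 Cr = 2,514.00 Cr
  246.00 Cr + 23% × (2,514.00 Cr − 1,800.00 Cr) = 246.00 Cr + 23% × 714.00 Cr = 410.22 Cr
Long-Term Care Levy: 5.1% × 2,740.00 Cr = 139.74 Cr
Pension Levy: 2.6% × 2,740.00 Cr = 71.24 Cr
Total: 410.22 Cr + 139.74 Cr + 71.24 Cr = 621.20 Cr

621.20 Cr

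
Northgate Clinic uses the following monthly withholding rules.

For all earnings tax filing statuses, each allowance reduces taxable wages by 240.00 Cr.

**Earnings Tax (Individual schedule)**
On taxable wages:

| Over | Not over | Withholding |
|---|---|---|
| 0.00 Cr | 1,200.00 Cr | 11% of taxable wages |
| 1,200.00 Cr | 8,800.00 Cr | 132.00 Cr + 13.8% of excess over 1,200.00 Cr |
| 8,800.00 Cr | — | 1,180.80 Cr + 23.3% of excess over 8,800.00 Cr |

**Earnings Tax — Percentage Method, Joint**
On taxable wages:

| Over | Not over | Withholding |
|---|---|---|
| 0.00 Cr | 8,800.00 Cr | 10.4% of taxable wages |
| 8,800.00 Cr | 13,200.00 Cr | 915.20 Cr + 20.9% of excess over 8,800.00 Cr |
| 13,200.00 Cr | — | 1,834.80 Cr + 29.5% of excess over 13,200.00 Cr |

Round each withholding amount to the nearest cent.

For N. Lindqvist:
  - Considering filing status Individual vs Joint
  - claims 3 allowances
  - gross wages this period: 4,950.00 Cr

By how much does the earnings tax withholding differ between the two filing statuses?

110.22 Cr

Earnings Tax (Individual): taxable = 4,950.00 Cr − 3×240.00 Cr = 4,230.00 Cr
  132.00 Cr + 13.8% × (4,230.00 Cr − 1,200.00 Cr) = 132.00 Cr + 13.8% × 3,030.00 Cr = 550.14 Cr
Earnings Tax (Joint): taxable = 4,950.00 Cr − 3×240.00 Cr = 4,230.00 Cr
  10.4% × 4,230.00 Cr = 439.92 Cr
Difference: |550.14 Cr − 439.92 Cr| = 110.22 Cr (higher under Individual)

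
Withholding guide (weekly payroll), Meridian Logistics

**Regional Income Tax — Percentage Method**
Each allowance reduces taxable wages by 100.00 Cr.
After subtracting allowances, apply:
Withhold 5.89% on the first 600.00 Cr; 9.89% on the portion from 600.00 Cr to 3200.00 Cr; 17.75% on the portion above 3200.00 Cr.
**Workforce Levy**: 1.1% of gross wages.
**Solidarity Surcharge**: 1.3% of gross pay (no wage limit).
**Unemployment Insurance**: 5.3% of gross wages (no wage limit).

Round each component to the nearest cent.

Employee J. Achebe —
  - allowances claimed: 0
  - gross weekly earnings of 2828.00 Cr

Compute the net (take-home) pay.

2354.56 Cr

Regional Income Tax: taxable = 2828.00 Cr
  35.34 Cr + 9.89% × (2828.00 Cr − 600.00 Cr) = 35.34 Cr + 9.89% × 2228.00 Cr = 255.69 Cr
Workforce Levy: 1.1% × 2828.00 Cr = 31.11 Cr
Solidarity Surcharge: 1.3% × 2828.00 Cr = 36.76 Cr
Unemployment Insurance: 5.3% × 2828.00 Cr = 149.88 Cr
Total withheld: 255.69 Cr + 31.11 Cr + 36.76 Cr + 149.88 Cr = 473.44 Cr
Net pay: 2828.00 Cr − 473.44 Cr = 2354.56 Cr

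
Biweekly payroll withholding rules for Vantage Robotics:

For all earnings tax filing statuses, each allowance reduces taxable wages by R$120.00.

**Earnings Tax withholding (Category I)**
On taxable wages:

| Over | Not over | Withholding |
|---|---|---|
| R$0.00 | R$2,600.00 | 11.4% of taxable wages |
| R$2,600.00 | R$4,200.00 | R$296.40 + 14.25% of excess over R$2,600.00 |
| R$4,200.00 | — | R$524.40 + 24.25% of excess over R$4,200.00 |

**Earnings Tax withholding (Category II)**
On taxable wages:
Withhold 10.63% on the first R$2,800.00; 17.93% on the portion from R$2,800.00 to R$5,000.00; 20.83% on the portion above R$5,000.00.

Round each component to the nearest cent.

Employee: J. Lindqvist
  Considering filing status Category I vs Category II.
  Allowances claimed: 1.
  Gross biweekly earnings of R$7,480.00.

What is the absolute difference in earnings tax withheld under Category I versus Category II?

Earnings Tax (Category I): taxable = R$7,480.00 − 1×R$120.00 = R$7,360.00
  R$524.40 + 24.25% × (R$7,360.00 − R$4,200.00) = R$524.40 + 24.25% × R$3,160.00 = R$1,290.70
Earnings Tax (Category II): taxable = R$7,480.00 − 1×R$120.00 = R$7,360.00
  R$692.10 + 20.83% × (R$7,360.00 − R$5,000.00) = R$692.10 + 20.83% × R$2,360.00 = R$1,183.69
Difference: |R$1,290.70 − R$1,183.69| = R$107.01 (higher under Category I)

R$107.01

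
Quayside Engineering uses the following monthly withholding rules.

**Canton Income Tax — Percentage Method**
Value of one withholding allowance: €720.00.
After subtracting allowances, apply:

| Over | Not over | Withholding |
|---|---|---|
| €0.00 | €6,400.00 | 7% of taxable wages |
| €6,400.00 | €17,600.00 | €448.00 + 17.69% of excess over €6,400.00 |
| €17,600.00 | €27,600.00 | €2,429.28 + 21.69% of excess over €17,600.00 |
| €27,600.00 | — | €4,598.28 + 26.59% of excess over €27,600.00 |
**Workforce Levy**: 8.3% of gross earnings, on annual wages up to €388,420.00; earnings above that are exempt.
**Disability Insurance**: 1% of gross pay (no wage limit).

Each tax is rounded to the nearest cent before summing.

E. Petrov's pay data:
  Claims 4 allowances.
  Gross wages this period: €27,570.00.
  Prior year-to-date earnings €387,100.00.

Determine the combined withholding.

€4,352.36

Canton Income Tax: taxable = €27,570.00 − 4×€720.00 = €24,690.00
  €2,429.28 + 21.69% × (€24,690.00 − €17,600.00) = €2,429.28 + 21.69% × €7,090.00 = €3,967.10
Workforce Levy: cap €388,420.00 − YTD €387,100.00 = €1,320.00 subject; 8.3% × €1,320.00 = €109.56
Disability Insurance: 1% × €27,570.00 = €275.70
Total: €3,967.10 + €109.56 + €275.70 = €4,352.36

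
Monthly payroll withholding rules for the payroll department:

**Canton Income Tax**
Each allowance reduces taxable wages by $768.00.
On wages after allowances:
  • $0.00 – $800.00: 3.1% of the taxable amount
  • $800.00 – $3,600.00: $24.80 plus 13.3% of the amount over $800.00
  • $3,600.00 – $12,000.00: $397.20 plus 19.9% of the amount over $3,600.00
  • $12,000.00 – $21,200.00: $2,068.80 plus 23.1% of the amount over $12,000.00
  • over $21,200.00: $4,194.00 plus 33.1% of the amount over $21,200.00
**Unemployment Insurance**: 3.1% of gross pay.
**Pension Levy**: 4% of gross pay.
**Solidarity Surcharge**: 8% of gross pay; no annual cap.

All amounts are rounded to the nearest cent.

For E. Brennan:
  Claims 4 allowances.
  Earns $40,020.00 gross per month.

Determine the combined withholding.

$15,449.61

Canton Income Tax: taxable = $40,020.00 − 4×$768.00 = $36,948.00
  $4,194.00 + 33.1% × ($36,948.00 − $21,200.00) = $4,194.00 + 33.1% × $15,748.00 = $9,406.59
Unemployment Insurance: 3.1% × $40,020.00 = $1,240.62
Pension Levy: 4% × $40,020.00 = $1,600.80
Solidarity Surcharge: 8% × $40,020.00 = $3,201.60
Total: $9,406.59 + $1,240.62 + $1,600.80 + $3,201.60 = $15,449.61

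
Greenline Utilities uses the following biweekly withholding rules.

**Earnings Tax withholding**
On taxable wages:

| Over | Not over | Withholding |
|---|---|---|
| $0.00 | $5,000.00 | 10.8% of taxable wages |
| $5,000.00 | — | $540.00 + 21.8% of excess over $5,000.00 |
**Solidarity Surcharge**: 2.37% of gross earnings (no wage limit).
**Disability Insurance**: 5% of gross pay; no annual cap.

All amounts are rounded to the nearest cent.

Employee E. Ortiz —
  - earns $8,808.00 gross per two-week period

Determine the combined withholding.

$2,019.29

Earnings Tax: taxable = $8,808.00
  $540.00 + 21.8% × ($8,808.00 − $5,000.00) = $540.00 + 21.8% × $3,808.00 = $1,370.14
Solidarity Surcharge: 2.37% × $8,808.00 = $208.75
Disability Insurance: 5% × $8,808.00 = $440.40
Total: $1,370.14 + $208.75 + $440.40 = $2,019.29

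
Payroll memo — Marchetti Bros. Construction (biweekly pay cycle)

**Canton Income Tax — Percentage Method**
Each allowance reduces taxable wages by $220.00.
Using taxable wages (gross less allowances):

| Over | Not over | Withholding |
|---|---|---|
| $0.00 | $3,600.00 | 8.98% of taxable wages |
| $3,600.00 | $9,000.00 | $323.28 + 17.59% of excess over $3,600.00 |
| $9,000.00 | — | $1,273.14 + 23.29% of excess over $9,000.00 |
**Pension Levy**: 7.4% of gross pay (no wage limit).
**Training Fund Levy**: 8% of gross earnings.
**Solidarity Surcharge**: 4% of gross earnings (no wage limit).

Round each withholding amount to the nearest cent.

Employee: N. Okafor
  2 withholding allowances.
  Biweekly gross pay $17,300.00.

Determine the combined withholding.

$6,459.93

Canton Income Tax: taxable = $17,300.00 − 2×$220.00 = $16,860.00
  $1,273.14 + 23.29% × ($16,860.00 − $9,000.00) = $1,273.14 + 23.29% × $7,860.00 = $3,103.73
Pension Levy: 7.4% × $17,300.00 = $1,280.20
Training Fund Levy: 8% × $17,300.00 = $1,384.00
Solidarity Surcharge: 4% × $17,300.00 = $692.00
Total: $3,103.73 + $1,280.20 + $1,384.00 + $692.00 = $6,459.93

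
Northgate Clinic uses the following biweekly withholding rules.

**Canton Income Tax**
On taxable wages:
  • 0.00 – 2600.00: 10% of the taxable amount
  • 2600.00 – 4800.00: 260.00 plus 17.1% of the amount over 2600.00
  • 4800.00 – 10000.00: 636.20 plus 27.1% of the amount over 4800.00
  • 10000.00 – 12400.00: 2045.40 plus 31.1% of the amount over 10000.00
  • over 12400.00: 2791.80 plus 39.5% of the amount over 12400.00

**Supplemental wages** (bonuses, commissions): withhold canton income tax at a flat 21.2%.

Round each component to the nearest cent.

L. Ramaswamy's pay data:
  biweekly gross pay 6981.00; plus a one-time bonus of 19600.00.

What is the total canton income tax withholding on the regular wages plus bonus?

5382.45

Canton Income Tax: taxable = 6981.00
  636.20 + 27.1% × (6981.00 − 4800.00) = 636.20 + 27.1% × 2181.00 = 1227.25
Supplemental (21.2% flat on bonus): 21.2% × 19600.00 = 4155.20
Total canton income tax: 1227.25 + 4155.20 = 5382.45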